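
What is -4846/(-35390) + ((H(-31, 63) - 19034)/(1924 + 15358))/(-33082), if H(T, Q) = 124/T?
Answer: 692811003431/5058320339590 ≈ 0.13696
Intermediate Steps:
-4846/(-35390) + ((H(-31, 63) - 19034)/(1924 + 15358))/(-33082) = -4846/(-35390) + ((124/(-31) - 19034)/(1924 + 15358))/(-33082) = -4846*(-1/35390) + ((124*(-1/31) - 19034)/17282)*(-1/33082) = 2423/17695 + ((-4 - 19034)*(1/17282))*(-1/33082) = 2423/17695 - 19038*1/17282*(-1/33082) = 2423/17695 - 9519/8641*(-1/33082) = 2423/17695 + 9519/285861562 = 692811003431/5058320339590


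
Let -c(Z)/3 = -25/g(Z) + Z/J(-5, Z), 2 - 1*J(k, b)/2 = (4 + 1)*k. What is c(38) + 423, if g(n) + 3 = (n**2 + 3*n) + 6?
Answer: 5913743/14049 ≈ 420.94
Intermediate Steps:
J(k, b) = 4 - 10*k (J(k, b) = 4 - 2*(4 + 1)*k = 4 - 10*k)
g(n) = 3 + n**2 + 3*n (g(n) = -3 + ((n**2 + 3*n) + 6) = -3 + (6 + n**2 + 3*n) = 3 + n**2 + 3*n)
c(Z) = 75/(3 + Z**2 + 3*Z) - Z/18 (c(Z) = -3*(-25/(3 + Z**2 + 3*Z) + Z/(4 - 10*(-5))) = -3*(-25/(3 + Z**2 + 3*Z) + Z/(4 + 50)) = -3*(-25/(3 + Z**2 + 3*Z) + Z/54) = 75/(3 + Z**2 + 3*Z) - Z/18)
c(38) + 423 = (75/(3 + 38**2 + 3*38) - 1/18*38) + 423 = (75/(3 + 1444 + 114) - 19/9) + 423 = (75/1561 - 19/9) + 423 = -28984/14049 + 423 = 5913743/14049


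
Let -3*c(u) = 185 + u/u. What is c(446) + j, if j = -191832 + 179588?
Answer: -12306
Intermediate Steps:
j = -12244
c(u) = -62 (c(u) = -(185 + u/u)/3 = -(185 + 1)/3 = -1/3*186 = -62)
c(446) + j = -62 - 12244 = -12306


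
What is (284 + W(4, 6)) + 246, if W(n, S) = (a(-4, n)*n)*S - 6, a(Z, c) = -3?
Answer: 452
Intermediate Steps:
W(n, S) = -6 - 3*S*n (W(n, S) = (-3*n)*S - 6 = -3*S*n - 6 = -6 - 3*S*n)
(284 + W(4, 6)) + 246 = (284 + (-6 - 3*6*4)) + 246 = (284 + (-6 - 72)) + 246 = (284 - 78) + 246 = 206 + 246 = 452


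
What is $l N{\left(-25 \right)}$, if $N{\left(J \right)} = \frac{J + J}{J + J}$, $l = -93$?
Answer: $-93$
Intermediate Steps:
$N{\left(J \right)} = 1$ ($N{\left(J \right)} = \frac{2 J}{2 J} = 2 J \frac{1}{2 J} = 1$)
$l N{\left(-25 \right)} = \left(-93\right) 1 = -93$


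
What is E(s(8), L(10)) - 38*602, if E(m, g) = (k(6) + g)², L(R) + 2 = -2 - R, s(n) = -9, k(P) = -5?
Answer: -22515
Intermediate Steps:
L(R) = -4 - R (L(R) = -2 + (-2 - R) = -4 - R)
E(m, g) = (-5 + g)²
E(s(8), L(10)) - 38*602 = (-5 + (-4 - 1*10))² - 38*602 = (-5 + (-4 - 10))² - 1*22876 = (-5 - 14)² - 22876 = (-19)² - 22876 = 361 - 22876 = -22515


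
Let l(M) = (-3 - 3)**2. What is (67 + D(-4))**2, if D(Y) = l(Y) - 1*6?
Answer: 9409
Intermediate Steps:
l(M) = 36 (l(M) = (-6)**2 = 36)
D(Y) = 30 (D(Y) = 36 - 1*6 = 36 - 6 = 30)
(67 + D(-4))**2 = (67 + 30)**2 = 97**2 = 9409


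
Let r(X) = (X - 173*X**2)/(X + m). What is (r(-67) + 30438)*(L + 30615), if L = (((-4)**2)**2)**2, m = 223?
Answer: 31823288772/13 ≈ 2.4479e+9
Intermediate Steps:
L = 65536 (L = (16**2)**2 = 256**2 = 65536)
r(X) = (X - 173*X**2)/(223 + X) (r(X) = (X - 173*X**2)/(X + 223) = (X - 173*X**2)/(223 + X))
(r(-67) + 30438)*(L + 30615) = (-67*(1 - 173*(-67))/(223 - 67) + 30438)*(65536 + 30615) = (-67*(1 + 11591)/156 + 30438)*96151 = (-67*1/156*11592 + 30438)*96151 = (-64722/13 + 30438)*96151 = (330972/13)*96151 = 31823288772/13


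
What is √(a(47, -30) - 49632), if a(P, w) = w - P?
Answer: I*√49709 ≈ 222.96*I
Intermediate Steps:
√(a(47, -30) - 49632) = √((-30 - 1*47) - 49632) = √((-30 - 47) - 49632) = √(-77 - 49632) = √(-49709) = I*√49709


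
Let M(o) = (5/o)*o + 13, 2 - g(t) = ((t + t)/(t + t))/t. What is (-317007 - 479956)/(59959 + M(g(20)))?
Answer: -796963/59977 ≈ -13.288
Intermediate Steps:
g(t) = 2 - 1/t (g(t) = 2 - (t + t)/(t + t)/t = 2 - (2*t)/((2*t))/t = 2 - (2*t)*(1/(2*t))/t = 2 - 1/t)
M(o) = 18 (M(o) = 5 + 13 = 18)
(-317007 - 479956)/(59959 + M(g(20))) = (-317007 - 479956)/(59959 + 18) = -796963/59977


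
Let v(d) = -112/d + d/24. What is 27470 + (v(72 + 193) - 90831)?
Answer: -402908423/6360 ≈ -63350.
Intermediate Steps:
v(d) = -112/d + d/24 (v(d) = -112/d + d*(1/24) = -112/d + d/24)
27470 + (v(72 + 193) - 90831) = 27470 + ((-112/(72 + 193) + (72 + 193)/24) - 90831) = 27470 + ((-112/265 + (1/24)*265) - 90831) = 27470 + ((-112*1/265 + 265/24) - 90831) = 27470 + ((-112/265 + 265/24) - 90831) = 27470 + (67537/6360 - 90831) = 27470 - 577617623/6360 = -402908423/6360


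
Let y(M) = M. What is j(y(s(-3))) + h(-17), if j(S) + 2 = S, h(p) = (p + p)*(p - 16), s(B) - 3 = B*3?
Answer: 1114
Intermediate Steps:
s(B) = 3 + 3*B (s(B) = 3 + B*3 = 3 + 3*B)
h(p) = 2*p*(-16 + p) (h(p) = (2*p)*(-16 + p) = 2*p*(-16 + p))
j(S) = -2 + S
j(y(s(-3))) + h(-17) = (-2 + (3 + 3*(-3))) + 2*(-17)*(-16 - 17) = (-2 + (3 - 9)) + 2*(-17)*(-33) = (-2 - 6) + 1122 = -8 + 1122 = 1114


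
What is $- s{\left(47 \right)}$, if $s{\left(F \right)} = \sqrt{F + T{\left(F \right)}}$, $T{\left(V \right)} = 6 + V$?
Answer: $-10$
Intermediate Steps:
$s{\left(F \right)} = \sqrt{6 + 2 F}$ ($s{\left(F \right)} = \sqrt{F + \left(6 + F\right)} = \sqrt{6 + 2 F}$)
$- s{\left(47 \right)} = - \sqrt{6 + 2 \cdot 47} = - \sqrt{6 + 94} = - \sqrt{100} = \left(-1\right) 10 = -10$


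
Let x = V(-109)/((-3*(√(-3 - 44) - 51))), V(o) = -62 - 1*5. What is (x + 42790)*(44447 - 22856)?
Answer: 2446406708571/2648 - 482199*I*√47/2648 ≈ 9.2387e+8 - 1248.4*I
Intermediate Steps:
V(o) = -67 (V(o) = -62 - 5 = -67)
x = -67/(153 - 3*I*√47) (x = -67*(-1/(3*(√(-3 - 44) - 51))) = -67*(-1/(3*(√(-47) - 51))) = -67*(-1/(3*(I*√47 - 51))) = -67*(-1/(3*(-51 + I*√47))) = -67/(153 - 3*I*√47) ≈ -0.43014 - 0.057821*I)
(x + 42790)*(44447 - 22856) = ((-1139/2648 - 67*I*√47/7944) + 42790)*(44447 - 22856) = (113306781/2648 - 67*I*√47/7944)*21591 = 2446406708571/2648 - 482199*I*√47/2648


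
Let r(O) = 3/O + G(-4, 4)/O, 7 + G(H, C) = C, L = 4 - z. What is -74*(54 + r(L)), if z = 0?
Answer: -3996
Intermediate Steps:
L = 4 (L = 4 - 1*0 = 4 + 0 = 4)
G(H, C) = -7 + C
r(O) = 0 (r(O) = 3/O + (-7 + 4)/O = 3/O - 3/O = 0)
-74*(54 + r(L)) = -74*(54 + 0) = -74*54 = -3996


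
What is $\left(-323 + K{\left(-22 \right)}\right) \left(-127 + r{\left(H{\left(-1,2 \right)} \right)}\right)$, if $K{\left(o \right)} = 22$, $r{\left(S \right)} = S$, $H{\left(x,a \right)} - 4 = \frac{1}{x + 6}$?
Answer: $\frac{184814}{5} \approx 36963.0$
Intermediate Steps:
$H{\left(x,a \right)} = 4 + \frac{1}{6 + x}$ ($H{\left(x,a \right)} = 4 + \frac{1}{x + 6} = 4 + \frac{1}{6 + x}$)
$\left(-323 + K{\left(-22 \right)}\right) \left(-127 + r{\left(H{\left(-1,2 \right)} \right)}\right) = \left(-323 + 22\right) \left(-127 + \frac{25 + 4 \left(-1\right)}{6 - 1}\right) = - 301 \left(-127 + \frac{25 - 4}{5}\right) = - 301 \left(-127 + \frac{1}{5} \cdot 21\right) = - 301 \left(-127 + \frac{21}{5}\right) = \left(-301\right) \left(- \frac{614}{5}\right) = \frac{184814}{5}$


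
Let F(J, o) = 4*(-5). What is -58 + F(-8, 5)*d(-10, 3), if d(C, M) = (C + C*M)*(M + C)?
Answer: -5658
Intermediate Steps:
d(C, M) = (C + M)*(C + C*M) (d(C, M) = (C + C*M)*(C + M) = (C + M)*(C + C*M))
F(J, o) = -20
-58 + F(-8, 5)*d(-10, 3) = -58 - (-200)*(-10 + 3 + 3² - 10*3) = -58 - (-200)*(-10 + 3 + 9 - 30) = -58 - (-200)*(-28) = -58 - 20*280 = -58 - 5600 = -5658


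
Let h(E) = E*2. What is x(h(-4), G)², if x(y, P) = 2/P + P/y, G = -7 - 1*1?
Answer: 9/16 ≈ 0.56250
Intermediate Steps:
h(E) = 2*E
G = -8 (G = -7 - 1 = -8)
x(h(-4), G)² = (2/(-8) - 8/(2*(-4)))² = (2*(-⅛) - 8/(-8))² = (-¼ - 8*(-⅛))² = (-¼ + 1)² = (¾)² = 9/16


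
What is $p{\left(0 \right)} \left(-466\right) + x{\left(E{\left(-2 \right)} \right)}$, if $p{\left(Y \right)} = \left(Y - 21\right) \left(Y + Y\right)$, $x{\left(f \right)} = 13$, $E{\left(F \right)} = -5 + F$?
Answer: $13$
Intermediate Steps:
$p{\left(Y \right)} = 2 Y \left(-21 + Y\right)$ ($p{\left(Y \right)} = \left(-21 + Y\right) 2 Y = 2 Y \left(-21 + Y\right)$)
$p{\left(0 \right)} \left(-466\right) + x{\left(E{\left(-2 \right)} \right)} = 2 \cdot 0 \left(-21 + 0\right) \left(-466\right) + 13 = 2 \cdot 0 \left(-21\right) \left(-466\right) + 13 = 0 \left(-466\right) + 13 = 0 + 13 = 13$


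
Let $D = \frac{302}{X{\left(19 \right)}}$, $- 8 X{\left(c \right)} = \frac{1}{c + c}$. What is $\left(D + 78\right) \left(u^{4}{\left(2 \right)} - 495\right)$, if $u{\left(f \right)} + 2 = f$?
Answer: $45406350$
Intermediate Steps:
$X{\left(c \right)} = - \frac{1}{16 c}$ ($X{\left(c \right)} = - \frac{1}{8 \left(c + c\right)} = - \frac{1}{8 \cdot 2 c} = - \frac{\frac{1}{2} \frac{1}{c}}{8} = - \frac{1}{16 c}$)
$u{\left(f \right)} = -2 + f$
$D = -91808$ ($D = \frac{302}{\left(- \frac{1}{16}\right) \frac{1}{19}} = \frac{302}{- \frac{1}{304}} = 302 \left(-304\right) = -91808$)
$\left(D + 78\right) \left(u^{4}{\left(2 \right)} - 495\right) = \left(-91808 + 78\right) \left(\left(-2 + 2\right)^{4} - 495\right) = - 91730 \left(0^{4} - 495\right) = - 91730 \left(0 - 495\right) = \left(-91730\right) \left(-495\right) = 45406350$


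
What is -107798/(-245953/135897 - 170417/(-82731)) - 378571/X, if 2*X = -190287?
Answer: -12812133420208221485/29718827093529 ≈ -4.3111e+5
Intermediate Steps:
X = -190287/2 (X = (½)*(-190287) = -190287/2 ≈ -95144.)
-107798/(-245953/135897 - 170417/(-82731)) - 378571/X = -107798/(-245953/135897 - 170417/(-82731)) - 378571/(-190287/2) = -107798/(-245953*1/135897 - 170417*(-1/82731)) - 378571*(-2/190287) = -107798/(-245953/135897 + 170417/82731) + 757142/190287 = -107798/312357934/1249210523 + 757142/190287 = -107798*1249210523/312357934 + 757142/190287 = -67331197979177/156178967 + 757142/190287 = -12812133420208221485/29718827093529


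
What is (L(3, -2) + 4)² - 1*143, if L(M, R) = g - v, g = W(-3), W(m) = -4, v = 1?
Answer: -142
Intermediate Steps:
g = -4
L(M, R) = -5 (L(M, R) = -4 - 1*1 = -4 - 1 = -5)
(L(3, -2) + 4)² - 1*143 = (-5 + 4)² - 1*143 = (-1)² - 143 = 1 - 143 = -142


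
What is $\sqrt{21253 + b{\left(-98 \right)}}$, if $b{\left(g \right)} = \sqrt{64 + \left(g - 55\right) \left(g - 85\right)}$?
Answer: $\sqrt{21253 + \sqrt{28063}} \approx 146.36$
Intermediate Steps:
$b{\left(g \right)} = \sqrt{64 + \left(-85 + g\right) \left(-55 + g\right)}$ ($b{\left(g \right)} = \sqrt{64 + \left(-55 + g\right) \left(-85 + g\right)} = \sqrt{64 + \left(-85 + g\right) \left(-55 + g\right)}$)
$\sqrt{21253 + b{\left(-98 \right)}} = \sqrt{21253 + \sqrt{4739 + \left(-98\right)^{2} - -13720}} = \sqrt{21253 + \sqrt{4739 + 9604 + 13720}} = \sqrt{21253 + \sqrt{28063}}$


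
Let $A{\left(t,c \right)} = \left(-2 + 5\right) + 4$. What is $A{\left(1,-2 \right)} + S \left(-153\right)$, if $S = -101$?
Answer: $15460$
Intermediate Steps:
$A{\left(t,c \right)} = 7$ ($A{\left(t,c \right)} = 3 + 4 = 7$)
$A{\left(1,-2 \right)} + S \left(-153\right) = 7 - -15453 = 7 + 15453 = 15460$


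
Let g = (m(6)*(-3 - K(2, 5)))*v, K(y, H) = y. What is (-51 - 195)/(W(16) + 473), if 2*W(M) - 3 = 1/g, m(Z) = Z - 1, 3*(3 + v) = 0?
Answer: -225/434 ≈ -0.51843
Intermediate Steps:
v = -3 (v = -3 + (⅓)*0 = -3 + 0 = -3)
m(Z) = -1 + Z
g = 75 (g = ((-1 + 6)*(-3 - 1*2))*(-3) = (5*(-3 - 2))*(-3) = (5*(-5))*(-3) = -25*(-3) = 75)
W(M) = 113/75 (W(M) = 3/2 + (½)/75 = 3/2 + (½)*(1/75) = 3/2 + 1/150 = 113/75)
(-51 - 195)/(W(16) + 473) = (-51 - 195)/(113/75 + 473) = -246/35588/75 = -246*75/35588 = -225/434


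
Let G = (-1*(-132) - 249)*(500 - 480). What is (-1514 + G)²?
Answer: 14853316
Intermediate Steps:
G = -2340 (G = (132 - 249)*20 = -117*20 = -2340)
(-1514 + G)² = (-1514 - 2340)² = (-3854)² = 14853316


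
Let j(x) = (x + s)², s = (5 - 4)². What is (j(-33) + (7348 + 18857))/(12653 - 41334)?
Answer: -27229/28681 ≈ -0.94937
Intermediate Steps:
s = 1 (s = 1² = 1)
j(x) = (1 + x)² (j(x) = (x + 1)² = (1 + x)²)
(j(-33) + (7348 + 18857))/(12653 - 41334) = ((1 - 33)² + (7348 + 18857))/(12653 - 41334) = ((-32)² + 26205)/(-28681) = (1024 + 26205)*(-1/28681) = 27229*(-1/28681) = -27229/28681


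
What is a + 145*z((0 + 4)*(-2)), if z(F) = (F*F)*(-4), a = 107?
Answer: -37013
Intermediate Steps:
z(F) = -4*F**2 (z(F) = F**2*(-4) = -4*F**2)
a + 145*z((0 + 4)*(-2)) = 107 + 145*(-4*4*(0 + 4)**2) = 107 + 145*(-4*(4*(-2))**2) = 107 + 145*(-4*(-8)**2) = 107 + 145*(-4*64) = 107 + 145*(-256) = 107 - 37120 = -37013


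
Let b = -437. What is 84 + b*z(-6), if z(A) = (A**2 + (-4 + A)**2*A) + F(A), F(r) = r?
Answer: 249174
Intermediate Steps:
z(A) = A + A**2 + A*(-4 + A)**2 (z(A) = (A**2 + (-4 + A)**2*A) + A = (A**2 + A*(-4 + A)**2) + A = A + A**2 + A*(-4 + A)**2)
84 + b*z(-6) = 84 - (-2622)*(1 - 6 + (-4 - 6)**2) = 84 - (-2622)*(1 - 6 + (-10)**2) = 84 - (-2622)*(1 - 6 + 100) = 84 - (-2622)*95 = 84 - 437*(-570) = 84 + 249090 = 249174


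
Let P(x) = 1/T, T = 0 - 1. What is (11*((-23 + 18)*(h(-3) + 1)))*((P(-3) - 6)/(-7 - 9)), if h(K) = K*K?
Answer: -1925/8 ≈ -240.63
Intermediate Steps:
h(K) = K**2
T = -1
P(x) = -1 (P(x) = 1/(-1) = -1)
(11*((-23 + 18)*(h(-3) + 1)))*((P(-3) - 6)/(-7 - 9)) = (11*((-23 + 18)*((-3)**2 + 1)))*((-1 - 6)/(-7 - 9)) = (11*(-5*(9 + 1)))*(-7/(-16)) = (11*(-5*10))*(-7*(-1/16)) = (11*(-50))*(7/16) = -550*7/16 = -1925/8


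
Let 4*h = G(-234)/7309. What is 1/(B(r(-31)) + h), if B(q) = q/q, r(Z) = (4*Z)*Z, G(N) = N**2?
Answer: 7309/20998 ≈ 0.34808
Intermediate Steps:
r(Z) = 4*Z**2
h = 13689/7309 (h = ((-234)**2/7309)/4 = (54756*(1/7309))/4 = (1/4)*(54756/7309) = 13689/7309 ≈ 1.8729)
B(q) = 1
1/(B(r(-31)) + h) = 1/(1 + 13689/7309) = 1/(20998/7309) = 7309/20998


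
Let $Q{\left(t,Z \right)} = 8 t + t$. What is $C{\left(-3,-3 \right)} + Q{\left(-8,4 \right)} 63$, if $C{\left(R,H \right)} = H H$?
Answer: $-4527$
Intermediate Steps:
$C{\left(R,H \right)} = H^{2}$
$Q{\left(t,Z \right)} = 9 t$
$C{\left(-3,-3 \right)} + Q{\left(-8,4 \right)} 63 = \left(-3\right)^{2} + 9 \left(-8\right) 63 = 9 - 4536 = -4527$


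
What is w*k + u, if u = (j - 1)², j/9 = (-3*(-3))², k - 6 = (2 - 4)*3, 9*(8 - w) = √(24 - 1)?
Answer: 529984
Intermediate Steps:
w = 8 - √23/9 (w = 8 - √(24 - 1)/9 = 8 - √23/9 ≈ 7.4671)
k = 0 (k = 6 + (2 - 4)*3 = 6 - 2*3 = 6 - 6 = 0)
j = 729 (j = 9*(-3*(-3))² = 9*9² = 9*81 = 729)
u = 529984 (u = (729 - 1)² = 728² = 529984)
w*k + u = (8 - √23/9)*0 + 529984 = 0 + 529984 = 529984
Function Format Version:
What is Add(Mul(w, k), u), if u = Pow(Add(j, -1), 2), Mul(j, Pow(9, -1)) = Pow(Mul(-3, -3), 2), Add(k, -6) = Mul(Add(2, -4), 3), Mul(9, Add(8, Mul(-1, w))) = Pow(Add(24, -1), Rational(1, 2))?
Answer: 529984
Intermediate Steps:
w = Add(8, Mul(Rational(-1, 9), Pow(23, Rational(1, 2)))) (w = Add(8, Mul(Rational(-1, 9), Pow(Add(24, -1), Rational(1, 2)))) = Add(8, Mul(Rational(-1, 9), Pow(23, Rational(1, 2)))) ≈ 7.4671)
k = 0 (k = Add(6, Mul(Add(2, -4), 3)) = Add(6, Mul(-2, 3)) = Add(6, -6) = 0)
j = 729 (j = Mul(9, Pow(Mul(-3, -3), 2)) = Mul(9, Pow(9, 2)) = Mul(9, 81) = 729)
u = 529984 (u = Pow(Add(729, -1), 2) = Pow(728, 2) = 529984)
Add(Mul(w, k), u) = Add(Mul(Add(8, Mul(Rational(-1, 9), Pow(23, Rational(1, 2)))), 0), 529984) = Add(0, 529984) = 529984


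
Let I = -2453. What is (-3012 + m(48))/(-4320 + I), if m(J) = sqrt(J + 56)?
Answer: 3012/6773 - 2*sqrt(26)/6773 ≈ 0.44320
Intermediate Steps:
m(J) = sqrt(56 + J)
(-3012 + m(48))/(-4320 + I) = (-3012 + sqrt(56 + 48))/(-4320 - 2453) = (-3012 + sqrt(104))/(-6773) = (-3012 + 2*sqrt(26))*(-1/6773) = 3012/6773 - 2*sqrt(26)/6773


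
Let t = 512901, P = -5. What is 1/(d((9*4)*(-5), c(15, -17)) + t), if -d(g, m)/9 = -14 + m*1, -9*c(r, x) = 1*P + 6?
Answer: 1/513028 ≈ 1.9492e-6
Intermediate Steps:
c(r, x) = -⅑ (c(r, x) = -(1*(-5) + 6)/9 = -(-5 + 6)/9 = -⅑*1 = -⅑)
d(g, m) = 126 - 9*m (d(g, m) = -9*(-14 + m*1) = -9*(-14 + m) = 126 - 9*m)
1/(d((9*4)*(-5), c(15, -17)) + t) = 1/((126 - 9*(-⅑)) + 512901) = 1/((126 + 1) + 512901) = 1/(127 + 512901) = 1/513028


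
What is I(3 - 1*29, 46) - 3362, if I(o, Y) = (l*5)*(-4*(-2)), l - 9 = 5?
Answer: -2802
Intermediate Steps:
l = 14 (l = 9 + 5 = 14)
I(o, Y) = 560 (I(o, Y) = (14*5)*(-4*(-2)) = 70*8 = 560)
I(3 - 1*29, 46) - 3362 = 560 - 3362 = -2802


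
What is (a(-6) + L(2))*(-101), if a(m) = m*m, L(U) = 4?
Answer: -4040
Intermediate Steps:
a(m) = m²
(a(-6) + L(2))*(-101) = ((-6)² + 4)*(-101) = (36 + 4)*(-101) = 40*(-101) = -4040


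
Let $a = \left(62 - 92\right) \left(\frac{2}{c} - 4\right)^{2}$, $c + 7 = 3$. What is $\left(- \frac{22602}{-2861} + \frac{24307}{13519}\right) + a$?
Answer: $- \frac{46243401155}{77355718} \approx -597.8$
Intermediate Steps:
$c = -4$ ($c = -7 + 3 = -4$)
$a = - \frac{1215}{2}$ ($a = \left(62 - 92\right) \left(\frac{2}{-4} - 4\right)^{2} = - 30 \left(2 \left(- \frac{1}{4}\right) - 4\right)^{2} = - 30 \left(- \frac{1}{2} - 4\right)^{2} = - 30 \left(- \frac{9}{2}\right)^{2} = \left(-30\right) \frac{81}{4} = - \frac{1215}{2} \approx -607.5$)
$\left(- \frac{22602}{-2861} + \frac{24307}{13519}\right) + a = \left(- \frac{22602}{-2861} + \frac{24307}{13519}\right) - \frac{1215}{2} = \left(\left(-22602\right) \left(- \frac{1}{2861}\right) + 24307 \cdot \frac{1}{13519}\right) - \frac{1215}{2} = \left(\frac{22602}{2861} + \frac{24307}{13519}\right) - \frac{1215}{2} = \frac{375098765}{38677859} - \frac{1215}{2} = - \frac{46243401155}{77355718}$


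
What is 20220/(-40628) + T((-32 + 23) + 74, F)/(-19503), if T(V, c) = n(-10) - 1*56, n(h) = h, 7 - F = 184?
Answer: -2967191/6002787 ≈ -0.49430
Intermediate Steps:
F = -177 (F = 7 - 1*184 = 7 - 184 = -177)
T(V, c) = -66 (T(V, c) = -10 - 1*56 = -10 - 56 = -66)
20220/(-40628) + T((-32 + 23) + 74, F)/(-19503) = 20220/(-40628) - 66/(-19503) = 20220*(-1/40628) - 66*(-1/19503) = -5055/10157 + 2/591 = -2967191/6002787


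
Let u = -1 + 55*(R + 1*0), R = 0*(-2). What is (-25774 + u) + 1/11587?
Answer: -298654924/11587 ≈ -25775.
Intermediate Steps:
R = 0
u = -1 (u = -1 + 55*(0 + 1*0) = -1 + 55*(0 + 0) = -1 + 55*0 = -1 + 0 = -1)
(-25774 + u) + 1/11587 = (-25774 - 1) + 1/11587 = -25775 + 1/11587 = -298654924/11587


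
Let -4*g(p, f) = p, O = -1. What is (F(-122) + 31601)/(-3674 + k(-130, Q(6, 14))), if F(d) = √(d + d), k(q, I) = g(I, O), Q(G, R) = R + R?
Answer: -31601/3681 - 2*I*√61/3681 ≈ -8.5849 - 0.0042435*I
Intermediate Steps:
g(p, f) = -p/4
Q(G, R) = 2*R
k(q, I) = -I/4
F(d) = √2*√d (F(d) = √(2*d) = √2*√d)
(F(-122) + 31601)/(-3674 + k(-130, Q(6, 14))) = (√2*√(-122) + 31601)/(-3674 - 14/2) = (√2*(I*√122) + 31601)/(-3674 - ¼*28) = (2*I*√61 + 31601)/(-3674 - 7) = (31601 + 2*I*√61)/(-3681) = (31601 + 2*I*√61)*(-1/3681) = -31601/3681 - 2*I*√61/3681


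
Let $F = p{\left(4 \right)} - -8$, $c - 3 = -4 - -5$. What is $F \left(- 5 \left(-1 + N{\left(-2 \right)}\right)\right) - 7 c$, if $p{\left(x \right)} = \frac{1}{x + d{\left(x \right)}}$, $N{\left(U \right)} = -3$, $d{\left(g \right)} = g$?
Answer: $\frac{269}{2} \approx 134.5$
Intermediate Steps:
$p{\left(x \right)} = \frac{1}{2 x}$ ($p{\left(x \right)} = \frac{1}{x + x} = \frac{1}{2 x}$)
$c = 4$ ($c = 3 - -1 = 3 + \left(-4 + 5\right) = 3 + 1 = 4$)
$F = \frac{65}{8}$ ($F = \frac{1}{2 \cdot 4} - -8 = \frac{1}{2} \cdot \frac{1}{4} + 8 = \frac{1}{8} + 8 = \frac{65}{8} \approx 8.125$)
$F \left(- 5 \left(-1 + N{\left(-2 \right)}\right)\right) - 7 c = \frac{65 \left(- 5 \left(-1 - 3\right)\right)}{8} - 28 = \frac{65 \left(\left(-5\right) \left(-4\right)\right)}{8} - 28 = \frac{65}{8} \cdot 20 - 28 = \frac{325}{2} - 28 = \frac{269}{2}$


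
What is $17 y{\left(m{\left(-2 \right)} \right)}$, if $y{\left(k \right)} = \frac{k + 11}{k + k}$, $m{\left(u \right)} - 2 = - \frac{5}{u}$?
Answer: $\frac{527}{18} \approx 29.278$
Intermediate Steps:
$m{\left(u \right)} = 2 - \frac{5}{u}$
$y{\left(k \right)} = \frac{11 + k}{2 k}$
$17 y{\left(m{\left(-2 \right)} \right)} = 17 \frac{11 - \left(-2 + \frac{5}{-2}\right)}{2 \left(2 - \frac{5}{-2}\right)} = 17 \frac{11 + \left(2 - - \frac{5}{2}\right)}{2 \left(2 - - \frac{5}{2}\right)} = 17 \frac{11 + \left(2 + \frac{5}{2}\right)}{2 \left(2 + \frac{5}{2}\right)} = 17 \frac{11 + \frac{9}{2}}{2 \cdot \frac{9}{2}} = 17 \cdot \frac{1}{2} \cdot \frac{2}{9} \cdot \frac{31}{2} = 17 \cdot \frac{31}{18} = \frac{527}{18}$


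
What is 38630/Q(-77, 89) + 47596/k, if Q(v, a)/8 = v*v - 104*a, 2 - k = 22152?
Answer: -530617409/147386100 ≈ -3.6002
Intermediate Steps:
k = -22150 (k = 2 - 1*22152 = 2 - 22152 = -22150)
Q(v, a) = -832*a + 8*v² (Q(v, a) = 8*(v*v - 104*a) = 8*(v² - 104*a) = -832*a + 8*v²)
38630/Q(-77, 89) + 47596/k = 38630/(-832*89 + 8*(-77)²) + 47596/(-22150) = 38630/(-74048 + 8*5929) + 47596*(-1/22150) = 38630/(-74048 + 47432) - 23798/11075 = 38630/(-26616) - 23798/11075 = 38630*(-1/26616) - 23798/11075 = -19315/13308 - 23798/11075 = -530617409/147386100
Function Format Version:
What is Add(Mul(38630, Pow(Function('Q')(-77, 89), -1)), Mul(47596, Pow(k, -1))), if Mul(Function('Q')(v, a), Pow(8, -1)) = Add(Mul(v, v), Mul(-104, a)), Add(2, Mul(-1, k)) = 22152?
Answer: Rational(-530617409, 147386100) ≈ -3.6002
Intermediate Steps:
k = -22150 (k = Add(2, Mul(-1, 22152)) = Add(2, -22152) = -22150)
Function('Q')(v, a) = Add(Mul(-832, a), Mul(8, Pow(v, 2))) (Function('Q')(v, a) = Mul(8, Add(Mul(v, v), Mul(-104, a))) = Mul(8, Add(Pow(v, 2), Mul(-104, a))) = Add(Mul(-832, a), Mul(8, Pow(v, 2))))
Add(Mul(38630, Pow(Function('Q')(-77, 89), -1)), Mul(47596, Pow(k, -1))) = Add(Mul(38630, Pow(Add(Mul(-832, 89), Mul(8, Pow(-77, 2))), -1)), Mul(47596, Pow(-22150, -1))) = Add(Mul(38630, Pow(Add(-74048, Mul(8, 5929)), -1)), Mul(47596, Rational(-1, 22150))) = Add(Mul(38630, Pow(Add(-74048, 47432), -1)), Rational(-23798, 11075)) = Add(Mul(38630, Pow(-26616, -1)), Rational(-23798, 11075)) = Add(Mul(38630, Rational(-1, 26616)), Rational(-23798, 11075)) = Add(Rational(-19315, 13308), Rational(-23798, 11075)) = Rational(-530617409, 147386100)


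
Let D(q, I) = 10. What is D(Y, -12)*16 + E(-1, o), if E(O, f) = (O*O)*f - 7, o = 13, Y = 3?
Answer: 166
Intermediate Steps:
E(O, f) = -7 + f*O² (E(O, f) = O²*f - 7 = f*O² - 7 = -7 + f*O²)
D(Y, -12)*16 + E(-1, o) = 10*16 + (-7 + 13*(-1)²) = 160 + (-7 + 13*1) = 160 + (-7 + 13) = 160 + 6 = 166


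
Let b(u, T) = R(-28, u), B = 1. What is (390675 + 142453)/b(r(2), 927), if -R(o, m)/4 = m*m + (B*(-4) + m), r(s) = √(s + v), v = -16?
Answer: 1199538/169 + 66641*I*√14/169 ≈ 7097.9 + 1475.4*I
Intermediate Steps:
r(s) = √(-16 + s) (r(s) = √(s - 16) = √(-16 + s))
R(o, m) = 16 - 4*m - 4*m² (R(o, m) = -4*(m*m + (1*(-4) + m)) = -4*(m² + (-4 + m)) = -4*(-4 + m + m²) = 16 - 4*m - 4*m²)
b(u, T) = 16 - 4*u - 4*u²
(390675 + 142453)/b(r(2), 927) = (390675 + 142453)/(16 - 4*√(-16 + 2) - 4*(√(-16 + 2))²) = 533128/(16 - 4*I*√14 - 4*(√(-14))²) = 533128/(16 - 4*I*√14 - 4*(I*√14)²) = 533128/(16 - 4*I*√14 - 4*(-14)) = 533128/(16 - 4*I*√14 + 56) = 533128/(72 - 4*I*√14)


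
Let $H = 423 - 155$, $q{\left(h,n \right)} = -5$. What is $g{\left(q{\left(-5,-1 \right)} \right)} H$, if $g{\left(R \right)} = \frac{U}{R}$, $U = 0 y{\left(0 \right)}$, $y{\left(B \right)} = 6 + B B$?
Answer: $0$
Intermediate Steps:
$y{\left(B \right)} = 6 + B^{2}$
$U = 0$ ($U = 0 \left(6 + 0^{2}\right) = 0 \left(6 + 0\right) = 0 \cdot 6 = 0$)
$H = 268$ ($H = 423 - 155 = 268$)
$g{\left(R \right)} = 0$ ($g{\left(R \right)} = \frac{0}{R} = 0$)
$g{\left(q{\left(-5,-1 \right)} \right)} H = 0 \cdot 268 = 0$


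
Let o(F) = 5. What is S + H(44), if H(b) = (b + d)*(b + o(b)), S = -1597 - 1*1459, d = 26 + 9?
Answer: 815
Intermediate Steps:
d = 35
S = -3056 (S = -1597 - 1459 = -3056)
H(b) = (5 + b)*(35 + b) (H(b) = (b + 35)*(b + 5) = (35 + b)*(5 + b) = (5 + b)*(35 + b))
S + H(44) = -3056 + (175 + 44² + 40*44) = -3056 + (175 + 1936 + 1760) = -3056 + 3871 = 815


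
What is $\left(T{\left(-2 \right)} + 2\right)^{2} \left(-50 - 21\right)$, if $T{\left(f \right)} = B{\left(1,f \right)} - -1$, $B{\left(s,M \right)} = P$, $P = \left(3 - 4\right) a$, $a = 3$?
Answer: $0$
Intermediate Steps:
$P = -3$ ($P = \left(3 - 4\right) 3 = \left(-1\right) 3 = -3$)
$B{\left(s,M \right)} = -3$
$T{\left(f \right)} = -2$ ($T{\left(f \right)} = -3 - -1 = -3 + 1 = -2$)
$\left(T{\left(-2 \right)} + 2\right)^{2} \left(-50 - 21\right) = \left(-2 + 2\right)^{2} \left(-50 - 21\right) = 0^{2} \left(-71\right) = 0 \left(-71\right) = 0$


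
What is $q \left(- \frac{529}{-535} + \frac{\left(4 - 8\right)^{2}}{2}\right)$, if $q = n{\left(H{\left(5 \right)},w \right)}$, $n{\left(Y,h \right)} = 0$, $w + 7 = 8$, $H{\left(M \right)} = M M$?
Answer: $0$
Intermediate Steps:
$H{\left(M \right)} = M^{2}$
$w = 1$ ($w = -7 + 8 = 1$)
$q = 0$
$q \left(- \frac{529}{-535} + \frac{\left(4 - 8\right)^{2}}{2}\right) = 0 \left(- \frac{529}{-535} + \frac{\left(4 - 8\right)^{2}}{2}\right) = 0 \left(\left(-529\right) \left(- \frac{1}{535}\right) + \left(-4\right)^{2} \cdot \frac{1}{2}\right) = 0 \left(\frac{529}{535} + 16 \cdot \frac{1}{2}\right) = 0 \left(\frac{529}{535} + 8\right) = 0 \cdot \frac{4809}{535} = 0$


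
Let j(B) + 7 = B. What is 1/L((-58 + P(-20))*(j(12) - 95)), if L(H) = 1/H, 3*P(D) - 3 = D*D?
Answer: -6870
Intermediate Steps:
P(D) = 1 + D**2/3 (P(D) = 1 + (D*D)/3 = 1 + D**2/3)
j(B) = -7 + B
1/L((-58 + P(-20))*(j(12) - 95)) = 1/(1/((-58 + (1 + (1/3)*(-20)**2))*((-7 + 12) - 95))) = 1/(1/((-58 + (1 + (1/3)*400))*(5 - 95))) = 1/(1/((-58 + (1 + 400/3))*(-90))) = 1/(1/((-58 + 403/3)*(-90))) = 1/(1/((229/3)*(-90))) = 1/(1/(-6870)) = 1/(-1/6870) = -6870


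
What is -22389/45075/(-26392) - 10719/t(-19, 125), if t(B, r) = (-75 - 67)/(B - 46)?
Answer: -138141578246627/28154325800 ≈ -4906.6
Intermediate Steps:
t(B, r) = -142/(-46 + B)
-22389/45075/(-26392) - 10719/t(-19, 125) = -22389/45075/(-26392) - 10719/((-142/(-46 - 19))) = -22389*1/45075*(-1/26392) - 10719/((-142/(-65))) = -7463/15025*(-1/26392) - 10719/((-142*(-1/65))) = 7463/396539800 - 10719/142/65 = 7463/396539800 - 10719*65/142 = 7463/396539800 - 696735/142 = -138141578246627/28154325800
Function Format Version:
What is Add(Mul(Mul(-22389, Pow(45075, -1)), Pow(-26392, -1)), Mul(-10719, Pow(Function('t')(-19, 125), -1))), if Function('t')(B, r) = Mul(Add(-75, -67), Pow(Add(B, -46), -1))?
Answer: Rational(-138141578246627, 28154325800) ≈ -4906.6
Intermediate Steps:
Function('t')(B, r) = Mul(-142, Pow(Add(-46, B), -1))
Add(Mul(Mul(-22389, Pow(45075, -1)), Pow(-26392, -1)), Mul(-10719, Pow(Function('t')(-19, 125), -1))) = Add(Mul(Mul(-22389, Pow(45075, -1)), Pow(-26392, -1)), Mul(-10719, Pow(Mul(-142, Pow(Add(-46, -19), -1)), -1))) = Add(Mul(Mul(-22389, Rational(1, 45075)), Rational(-1, 26392)), Mul(-10719, Pow(Mul(-142, Pow(-65, -1)), -1))) = Add(Mul(Rational(-7463, 15025), Rational(-1, 26392)), Mul(-10719, Pow(Mul(-142, Rational(-1, 65)), -1))) = Add(Rational(7463, 396539800), Mul(-10719, Pow(Rational(142, 65), -1))) = Add(Rational(7463, 396539800), Mul(-10719, Rational(65, 142))) = Add(Rational(7463, 396539800), Rational(-696735, 142)) = Rational(-138141578246627, 28154325800)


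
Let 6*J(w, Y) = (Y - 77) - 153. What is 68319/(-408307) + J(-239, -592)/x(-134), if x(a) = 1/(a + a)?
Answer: 14991331493/408307 ≈ 36716.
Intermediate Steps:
x(a) = 1/(2*a)
J(w, Y) = -115/3 + Y/6 (J(w, Y) = ((Y - 77) - 153)/6 = ((-77 + Y) - 153)/6 = (-230 + Y)/6 = -115/3 + Y/6)
68319/(-408307) + J(-239, -592)/x(-134) = 68319/(-408307) + (-115/3 + (⅙)*(-592))/(((½)/(-134))) = 68319*(-1/408307) + (-115/3 - 296/3)/(((½)*(-1/134))) = -68319/408307 - 137/(-1/268) = -68319/408307 - 137*(-268) = -68319/408307 + 36716 = 14991331493/408307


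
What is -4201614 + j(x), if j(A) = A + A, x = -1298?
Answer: -4204210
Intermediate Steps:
j(A) = 2*A
-4201614 + j(x) = -4201614 + 2*(-1298) = -4201614 - 2596 = -4204210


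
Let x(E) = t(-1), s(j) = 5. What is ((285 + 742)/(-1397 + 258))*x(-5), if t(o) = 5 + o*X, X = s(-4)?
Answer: 0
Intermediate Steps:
X = 5
t(o) = 5 + 5*o (t(o) = 5 + o*5 = 5 + 5*o)
x(E) = 0 (x(E) = 5 + 5*(-1) = 5 - 5 = 0)
((285 + 742)/(-1397 + 258))*x(-5) = ((285 + 742)/(-1397 + 258))*0 = (1027/(-1139))*0 = (1027*(-1/1139))*0 = -1027/1139*0 = 0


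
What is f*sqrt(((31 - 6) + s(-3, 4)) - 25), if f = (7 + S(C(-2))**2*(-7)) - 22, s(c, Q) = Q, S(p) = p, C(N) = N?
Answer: -86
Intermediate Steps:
f = -43 (f = (7 + (-2)**2*(-7)) - 22 = (7 + 4*(-7)) - 22 = (7 - 28) - 22 = -21 - 22 = -43)
f*sqrt(((31 - 6) + s(-3, 4)) - 25) = -43*sqrt(((31 - 6) + 4) - 25) = -43*sqrt((25 + 4) - 25) = -43*sqrt(29 - 25) = -43*sqrt(4) = -43*2 = -86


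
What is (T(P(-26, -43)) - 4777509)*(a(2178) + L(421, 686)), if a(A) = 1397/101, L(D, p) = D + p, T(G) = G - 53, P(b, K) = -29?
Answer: -540842411564/101 ≈ -5.3549e+9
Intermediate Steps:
T(G) = -53 + G
a(A) = 1397/101 (a(A) = 1397*(1/101) = 1397/101)
(T(P(-26, -43)) - 4777509)*(a(2178) + L(421, 686)) = ((-53 - 29) - 4777509)*(1397/101 + (421 + 686)) = (-82 - 4777509)*(1397/101 + 1107) = -4777591*113204/101 = -540842411564/101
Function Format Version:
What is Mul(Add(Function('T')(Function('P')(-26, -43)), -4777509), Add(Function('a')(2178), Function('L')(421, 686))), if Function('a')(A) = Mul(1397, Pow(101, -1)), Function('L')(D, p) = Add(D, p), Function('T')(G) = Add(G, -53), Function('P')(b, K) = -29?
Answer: Rational(-540842411564, 101) ≈ -5.3549e+9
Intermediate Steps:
Function('T')(G) = Add(-53, G)
Function('a')(A) = Rational(1397, 101) (Function('a')(A) = Mul(1397, Rational(1, 101)) = Rational(1397, 101))
Mul(Add(Function('T')(Function('P')(-26, -43)), -4777509), Add(Function('a')(2178), Function('L')(421, 686))) = Mul(Add(Add(-53, -29), -4777509), Add(Rational(1397, 101), Add(421, 686))) = Mul(Add(-82, -4777509), Add(Rational(1397, 101), 1107)) = Mul(-4777591, Rational(113204, 101)) = Rational(-540842411564, 101)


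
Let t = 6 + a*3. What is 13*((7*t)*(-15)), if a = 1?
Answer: -12285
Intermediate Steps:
t = 9 (t = 6 + 1*3 = 6 + 3 = 9)
13*((7*t)*(-15)) = 13*((7*9)*(-15)) = 13*(63*(-15)) = 13*(-945) = -12285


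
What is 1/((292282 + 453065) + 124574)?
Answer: 1/869921 ≈ 1.1495e-6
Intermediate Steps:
1/((292282 + 453065) + 124574) = 1/(745347 + 124574) = 1/869921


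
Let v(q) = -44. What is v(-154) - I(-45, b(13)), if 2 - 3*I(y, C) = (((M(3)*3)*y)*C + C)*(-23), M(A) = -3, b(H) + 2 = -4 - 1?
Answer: 21744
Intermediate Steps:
b(H) = -7 (b(H) = -2 + (-4 - 1) = -2 - 5 = -7)
I(y, C) = ⅔ + 23*C/3 - 69*C*y (I(y, C) = ⅔ - (((-3*3)*y)*C + C)*(-23)/3 = ⅔ - ((-9*y)*C + C)*(-23)/3 = ⅔ - (-9*C*y + C)*(-23)/3 = ⅔ - (C - 9*C*y)*(-23)/3 = ⅔ - (-23*C + 207*C*y)/3 = ⅔ + (23*C/3 - 69*C*y) = ⅔ + 23*C/3 - 69*C*y)
v(-154) - I(-45, b(13)) = -44 - (⅔ + (23/3)*(-7) - 69*(-7)*(-45)) = -44 - (⅔ - 161/3 - 21735) = -44 - 1*(-21788) = -44 + 21788 = 21744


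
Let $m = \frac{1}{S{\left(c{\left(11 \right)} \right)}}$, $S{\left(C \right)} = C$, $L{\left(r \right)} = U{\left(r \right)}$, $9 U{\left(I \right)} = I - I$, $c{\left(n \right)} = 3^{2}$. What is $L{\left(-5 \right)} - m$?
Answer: $- \frac{1}{9} \approx -0.11111$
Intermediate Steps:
$c{\left(n \right)} = 9$
$U{\left(I \right)} = 0$ ($U{\left(I \right)} = \frac{I - I}{9} = \frac{1}{9} \cdot 0 = 0$)
$L{\left(r \right)} = 0$
$m = \frac{1}{9} \approx 0.11111$
$L{\left(-5 \right)} - m = 0 - \frac{1}{9} = - \frac{1}{9}$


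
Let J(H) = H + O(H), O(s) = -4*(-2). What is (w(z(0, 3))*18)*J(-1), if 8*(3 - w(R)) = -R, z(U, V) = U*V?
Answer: 378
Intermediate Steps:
O(s) = 8
w(R) = 3 + R/8 (w(R) = 3 - (-1)*R/8 = 3 + R/8)
J(H) = 8 + H (J(H) = H + 8 = 8 + H)
(w(z(0, 3))*18)*J(-1) = ((3 + (0*3)/8)*18)*(8 - 1) = ((3 + (⅛)*0)*18)*7 = ((3 + 0)*18)*7 = (3*18)*7 = 54*7 = 378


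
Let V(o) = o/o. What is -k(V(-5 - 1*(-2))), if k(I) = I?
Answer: -1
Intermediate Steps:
V(o) = 1
-k(V(-5 - 1*(-2))) = -1*1 = -1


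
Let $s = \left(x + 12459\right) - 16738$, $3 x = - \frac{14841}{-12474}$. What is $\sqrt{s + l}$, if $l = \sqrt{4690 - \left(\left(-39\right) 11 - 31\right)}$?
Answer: $\frac{\sqrt{-8219180046 + 9604980 \sqrt{206}}}{1386} \approx 64.86 i$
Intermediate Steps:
$x = \frac{1649}{4158}$ ($x = \frac{\left(-14841\right) \frac{1}{-12474}}{3} = \frac{\left(-14841\right) \left(- \frac{1}{12474}\right)}{3} = \frac{1}{3} \cdot \frac{1649}{1386} = \frac{1649}{4158} \approx 0.39658$)
$s = - \frac{17790433}{4158}$ ($s = \left(\frac{1649}{4158} + 12459\right) - 16738 = \frac{51806171}{4158} - 16738 = - \frac{17790433}{4158} \approx -4278.6$)
$l = 5 \sqrt{206}$ ($l = \sqrt{4690 - \left(-429 - 31\right)} = \sqrt{4690 - -460} = \sqrt{4690 + 460} = \sqrt{5150} = 5 \sqrt{206} \approx 71.764$)
$\sqrt{s + l} = \sqrt{- \frac{17790433}{4158} + 5 \sqrt{206}}$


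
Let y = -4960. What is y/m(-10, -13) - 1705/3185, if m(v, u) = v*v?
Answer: -159681/3185 ≈ -50.135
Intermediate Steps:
m(v, u) = v²
y/m(-10, -13) - 1705/3185 = -4960/((-10)²) - 1705/3185 = -4960/100 - 1705*1/3185 = -4960*1/100 - 341/637 = -248/5 - 341/637 = -159681/3185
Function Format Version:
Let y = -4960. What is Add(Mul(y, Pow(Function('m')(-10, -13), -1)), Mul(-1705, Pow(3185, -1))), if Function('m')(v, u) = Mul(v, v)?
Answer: Rational(-159681, 3185) ≈ -50.135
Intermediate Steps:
Function('m')(v, u) = Pow(v, 2)
Add(Mul(y, Pow(Function('m')(-10, -13), -1)), Mul(-1705, Pow(3185, -1))) = Add(Mul(-4960, Pow(Pow(-10, 2), -1)), Mul(-1705, Pow(3185, -1))) = Add(Mul(-4960, Pow(100, -1)), Mul(-1705, Rational(1, 3185))) = Add(Mul(-4960, Rational(1, 100)), Rational(-341, 637)) = Add(Rational(-248, 5), Rational(-341, 637)) = Rational(-159681, 3185)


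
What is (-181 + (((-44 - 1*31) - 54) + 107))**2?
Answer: 41209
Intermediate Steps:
(-181 + (((-44 - 1*31) - 54) + 107))**2 = (-181 + (((-44 - 31) - 54) + 107))**2 = (-181 + ((-75 - 54) + 107))**2 = (-181 + (-129 + 107))**2 = (-181 - 22)**2 = (-203)**2 = 41209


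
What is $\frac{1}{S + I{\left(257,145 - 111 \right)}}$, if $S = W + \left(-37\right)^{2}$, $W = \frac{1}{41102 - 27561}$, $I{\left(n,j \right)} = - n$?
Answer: $\frac{13541}{15057593} \approx 0.00089928$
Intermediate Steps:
$W = \frac{1}{13541} \approx 7.385 \cdot 10^{-5}$
$S = \frac{18537630}{13541}$ ($S = \frac{1}{13541} + \left(-37\right)^{2} = \frac{1}{13541} + 1369 = \frac{18537630}{13541} \approx 1369.0$)
$\frac{1}{S + I{\left(257,145 - 111 \right)}} = \frac{1}{\frac{18537630}{13541} - 257} = \frac{1}{\frac{15057593}{13541}} = \frac{13541}{15057593}$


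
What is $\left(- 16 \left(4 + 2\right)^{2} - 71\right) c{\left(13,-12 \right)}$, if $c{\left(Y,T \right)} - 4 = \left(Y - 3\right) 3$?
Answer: $-21998$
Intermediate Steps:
$c{\left(Y,T \right)} = -5 + 3 Y$ ($c{\left(Y,T \right)} = 4 + \left(Y - 3\right) 3 = 4 + \left(-3 + Y\right) 3 = 4 + \left(-9 + 3 Y\right) = -5 + 3 Y$)
$\left(- 16 \left(4 + 2\right)^{2} - 71\right) c{\left(13,-12 \right)} = \left(- 16 \left(4 + 2\right)^{2} - 71\right) \left(-5 + 3 \cdot 13\right) = \left(- 16 \cdot 6^{2} - 71\right) \left(-5 + 39\right) = \left(\left(-16\right) 36 - 71\right) 34 = \left(-576 - 71\right) 34 = \left(-647\right) 34 = -21998$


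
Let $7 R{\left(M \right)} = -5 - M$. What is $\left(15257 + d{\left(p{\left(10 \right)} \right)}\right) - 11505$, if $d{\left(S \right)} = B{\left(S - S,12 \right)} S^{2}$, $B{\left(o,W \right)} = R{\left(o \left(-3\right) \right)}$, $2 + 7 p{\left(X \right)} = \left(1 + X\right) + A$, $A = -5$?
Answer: $\frac{1286856}{343} \approx 3751.8$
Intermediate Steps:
$R{\left(M \right)} = - \frac{5}{7} - \frac{M}{7}$ ($R{\left(M \right)} = \frac{-5 - M}{7} = - \frac{5}{7} - \frac{M}{7}$)
$p{\left(X \right)} = - \frac{6}{7} + \frac{X}{7}$ ($p{\left(X \right)} = - \frac{2}{7} + \frac{\left(1 + X\right) - 5}{7} = - \frac{2}{7} + \frac{-4 + X}{7} = - \frac{2}{7} + \left(- \frac{4}{7} + \frac{X}{7}\right) = - \frac{6}{7} + \frac{X}{7}$)
$B{\left(o,W \right)} = - \frac{5}{7} + \frac{3 o}{7}$ ($B{\left(o,W \right)} = - \frac{5}{7} - \frac{o \left(-3\right)}{7} = - \frac{5}{7} - \frac{\left(-3\right) o}{7} = - \frac{5}{7} + \frac{3 o}{7}$)
$d{\left(S \right)} = - \frac{5 S^{2}}{7}$ ($d{\left(S \right)} = \left(- \frac{5}{7} + \frac{3 \left(S - S\right)}{7}\right) S^{2} = \left(- \frac{5}{7} + \frac{3}{7} \cdot 0\right) S^{2} = \left(- \frac{5}{7} + 0\right) S^{2} = - \frac{5 S^{2}}{7}$)
$\left(15257 + d{\left(p{\left(10 \right)} \right)}\right) - 11505 = \left(15257 - \frac{5 \left(- \frac{6}{7} + \frac{1}{7} \cdot 10\right)^{2}}{7}\right) - 11505 = \left(15257 - \frac{5 \left(- \frac{6}{7} + \frac{10}{7}\right)^{2}}{7}\right) - 11505 = \left(15257 - \frac{5 \left(\frac{4}{7}\right)^{2}}{7}\right) - 11505 = \left(15257 - \frac{80}{343}\right) - 11505 = \frac{5233071}{343} - 11505 = \frac{1286856}{343}$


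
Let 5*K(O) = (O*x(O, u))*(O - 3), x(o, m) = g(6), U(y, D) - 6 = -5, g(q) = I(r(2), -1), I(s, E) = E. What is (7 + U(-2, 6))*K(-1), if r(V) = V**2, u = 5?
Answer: -32/5 ≈ -6.4000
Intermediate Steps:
g(q) = -1
U(y, D) = 1 (U(y, D) = 6 - 5 = 1)
x(o, m) = -1
K(O) = -O*(-3 + O)/5 (K(O) = ((O*(-1))*(O - 3))/5 = ((-O)*(-3 + O))/5 = (-O*(-3 + O))/5 = -O*(-3 + O)/5)
(7 + U(-2, 6))*K(-1) = (7 + 1)*((1/5)*(-1)*(3 - 1*(-1))) = 8*((1/5)*(-1)*(3 + 1)) = 8*((1/5)*(-1)*4) = 8*(-4/5) = -32/5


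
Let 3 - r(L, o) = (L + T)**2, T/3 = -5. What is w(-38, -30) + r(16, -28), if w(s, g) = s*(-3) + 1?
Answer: 117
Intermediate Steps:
T = -15 (T = 3*(-5) = -15)
r(L, o) = 3 - (-15 + L)**2 (r(L, o) = 3 - (L - 15)**2 = 3 - (-15 + L)**2)
w(s, g) = 1 - 3*s (w(s, g) = -3*s + 1 = 1 - 3*s)
w(-38, -30) + r(16, -28) = (1 - 3*(-38)) + (3 - (-15 + 16)**2) = (1 + 114) + (3 - 1*1**2) = 115 + (3 - 1*1) = 115 + (3 - 1) = 115 + 2 = 117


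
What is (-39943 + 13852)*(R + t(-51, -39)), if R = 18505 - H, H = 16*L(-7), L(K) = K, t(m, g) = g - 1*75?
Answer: -482761773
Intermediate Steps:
t(m, g) = -75 + g (t(m, g) = g - 75 = -75 + g)
H = -112 (H = 16*(-7) = -112)
R = 18617 (R = 18505 - 1*(-112) = 18505 + 112 = 18617)
(-39943 + 13852)*(R + t(-51, -39)) = (-39943 + 13852)*(18617 + (-75 - 39)) = -26091*(18617 - 114) = -26091*18503 = -482761773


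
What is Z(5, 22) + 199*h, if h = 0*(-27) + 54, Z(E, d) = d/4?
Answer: 21503/2 ≈ 10752.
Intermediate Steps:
Z(E, d) = d/4 (Z(E, d) = d*(¼) = d/4)
h = 54 (h = 0 + 54 = 54)
Z(5, 22) + 199*h = (¼)*22 + 199*54 = 11/2 + 10746 = 21503/2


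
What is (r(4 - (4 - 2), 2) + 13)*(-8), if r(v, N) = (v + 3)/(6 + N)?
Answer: -109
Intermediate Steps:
r(v, N) = (3 + v)/(6 + N)
(r(4 - (4 - 2), 2) + 13)*(-8) = ((3 + (4 - (4 - 2)))/(6 + 2) + 13)*(-8) = ((3 + (4 - 1*2))/8 + 13)*(-8) = ((3 + (4 - 2))/8 + 13)*(-8) = ((3 + 2)/8 + 13)*(-8) = ((⅛)*5 + 13)*(-8) = (5/8 + 13)*(-8) = (109/8)*(-8) = -109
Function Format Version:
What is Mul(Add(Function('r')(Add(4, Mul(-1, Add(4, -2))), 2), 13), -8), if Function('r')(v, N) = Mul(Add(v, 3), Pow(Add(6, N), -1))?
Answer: -109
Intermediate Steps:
Function('r')(v, N) = Mul(Pow(Add(6, N), -1), Add(3, v)) (Function('r')(v, N) = Mul(Add(3, v), Pow(Add(6, N), -1)) = Mul(Pow(Add(6, N), -1), Add(3, v)))
Mul(Add(Function('r')(Add(4, Mul(-1, Add(4, -2))), 2), 13), -8) = Mul(Add(Mul(Pow(Add(6, 2), -1), Add(3, Add(4, Mul(-1, Add(4, -2))))), 13), -8) = Mul(Add(Mul(Pow(8, -1), Add(3, Add(4, Mul(-1, 2)))), 13), -8) = Mul(Add(Mul(Rational(1, 8), Add(3, Add(4, -2))), 13), -8) = Mul(Add(Mul(Rational(1, 8), Add(3, 2)), 13), -8) = Mul(Add(Mul(Rational(1, 8), 5), 13), -8) = Mul(Add(Rational(5, 8), 13), -8) = Mul(Rational(109, 8), -8) = -109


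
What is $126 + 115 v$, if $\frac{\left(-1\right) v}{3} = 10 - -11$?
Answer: $-7119$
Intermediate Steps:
$v = -63$ ($v = - 3 \left(10 - -11\right) = - 3 \left(10 + 11\right) = \left(-3\right) 21 = -63$)
$126 + 115 v = 126 + 115 \left(-63\right) = 126 - 7245 = -7119$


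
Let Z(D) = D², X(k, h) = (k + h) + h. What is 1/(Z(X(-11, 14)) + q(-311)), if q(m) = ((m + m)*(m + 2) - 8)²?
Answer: 1/36936996389 ≈ 2.7073e-11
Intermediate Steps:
X(k, h) = k + 2*h (X(k, h) = (h + k) + h = k + 2*h)
q(m) = (-8 + 2*m*(2 + m))² (q(m) = ((2*m)*(2 + m) - 8)² = (2*m*(2 + m) - 8)² = (-8 + 2*m*(2 + m))²)
1/(Z(X(-11, 14)) + q(-311)) = 1/((-11 + 2*14)² + 4*(-4 + (-311)² + 2*(-311))²) = 1/((-11 + 28)² + 4*(-4 + 96721 - 622)²) = 1/(17² + 4*96095²) = 1/(289 + 4*9234249025) = 1/(289 + 36936996100) = 1/36936996389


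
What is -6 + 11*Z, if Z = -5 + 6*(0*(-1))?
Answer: -61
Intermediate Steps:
Z = -5 (Z = -5 + 6*0 = -5 + 0 = -5)
-6 + 11*Z = -6 + 11*(-5) = -6 - 55 = -61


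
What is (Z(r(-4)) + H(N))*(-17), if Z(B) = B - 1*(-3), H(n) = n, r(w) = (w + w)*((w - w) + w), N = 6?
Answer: -697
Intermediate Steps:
r(w) = 2*w² (r(w) = (2*w)*(0 + w) = (2*w)*w = 2*w²)
Z(B) = 3 + B (Z(B) = B + 3 = 3 + B)
(Z(r(-4)) + H(N))*(-17) = ((3 + 2*(-4)²) + 6)*(-17) = ((3 + 2*16) + 6)*(-17) = ((3 + 32) + 6)*(-17) = (35 + 6)*(-17) = 41*(-17) = -697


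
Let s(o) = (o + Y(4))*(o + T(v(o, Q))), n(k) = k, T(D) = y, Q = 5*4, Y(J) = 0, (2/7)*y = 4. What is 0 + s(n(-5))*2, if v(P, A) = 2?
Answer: -90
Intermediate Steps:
y = 14 (y = (7/2)*4 = 14)
Q = 20
T(D) = 14
s(o) = o*(14 + o) (s(o) = (o + 0)*(o + 14) = o*(14 + o))
0 + s(n(-5))*2 = 0 - 5*(14 - 5)*2 = 0 - 5*9*2 = 0 - 45*2 = 0 - 90 = -90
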